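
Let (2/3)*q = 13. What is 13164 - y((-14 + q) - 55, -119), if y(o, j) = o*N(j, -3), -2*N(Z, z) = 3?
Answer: 52359/4 ≈ 13090.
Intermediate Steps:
q = 39/2 (q = (3/2)*13 = 39/2 ≈ 19.500)
N(Z, z) = -3/2 (N(Z, z) = -½*3 = -3/2)
y(o, j) = -3*o/2 (y(o, j) = o*(-3/2) = -3*o/2)
13164 - y((-14 + q) - 55, -119) = 13164 - (-3)*((-14 + 39/2) - 55)/2 = 13164 - (-3)*(11/2 - 55)/2 = 13164 - (-3)*(-99)/(2*2) = 13164 - 1*297/4 = 13164 - 297/4 = 52359/4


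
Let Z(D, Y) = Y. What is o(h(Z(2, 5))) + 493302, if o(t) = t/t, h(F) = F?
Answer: 493303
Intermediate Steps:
o(t) = 1
o(h(Z(2, 5))) + 493302 = 1 + 493302 = 493303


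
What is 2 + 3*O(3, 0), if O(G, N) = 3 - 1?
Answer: 8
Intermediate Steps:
O(G, N) = 2
2 + 3*O(3, 0) = 2 + 3*2 = 2 + 6 = 8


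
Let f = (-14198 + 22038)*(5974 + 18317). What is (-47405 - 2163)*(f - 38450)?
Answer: -9437895408320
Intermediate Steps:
f = 190441440 (f = 7840*24291 = 190441440)
(-47405 - 2163)*(f - 38450) = (-47405 - 2163)*(190441440 - 38450) = -49568*190402990 = -9437895408320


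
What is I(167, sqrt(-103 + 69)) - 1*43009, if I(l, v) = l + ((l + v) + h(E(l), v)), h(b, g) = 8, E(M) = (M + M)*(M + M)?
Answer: -42667 + I*sqrt(34) ≈ -42667.0 + 5.831*I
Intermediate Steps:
E(M) = 4*M**2 (E(M) = (2*M)*(2*M) = 4*M**2)
I(l, v) = 8 + v + 2*l (I(l, v) = l + ((l + v) + 8) = l + (8 + l + v) = 8 + v + 2*l)
I(167, sqrt(-103 + 69)) - 1*43009 = (8 + sqrt(-103 + 69) + 2*167) - 1*43009 = (8 + sqrt(-34) + 334) - 43009 = (8 + I*sqrt(34) + 334) - 43009 = (342 + I*sqrt(34)) - 43009 = -42667 + I*sqrt(34)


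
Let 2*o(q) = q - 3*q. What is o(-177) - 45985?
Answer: -45808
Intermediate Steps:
o(q) = -q (o(q) = (q - 3*q)/2 = (-2*q)/2 = -q)
o(-177) - 45985 = -1*(-177) - 45985 = 177 - 45985 = -45808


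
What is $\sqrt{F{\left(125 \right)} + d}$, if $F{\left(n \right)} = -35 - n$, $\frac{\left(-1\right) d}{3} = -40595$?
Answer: $5 \sqrt{4865} \approx 348.75$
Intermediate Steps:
$d = 121785$ ($d = \left(-3\right) \left(-40595\right) = 121785$)
$\sqrt{F{\left(125 \right)} + d} = \sqrt{\left(-35 - 125\right) + 121785} = \sqrt{-160 + 121785} = \sqrt{121625} = 5 \sqrt{4865}$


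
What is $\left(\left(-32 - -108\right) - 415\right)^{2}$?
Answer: $114921$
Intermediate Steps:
$\left(\left(-32 - -108\right) - 415\right)^{2} = \left(\left(-32 + 108\right) - 415\right)^{2} = \left(76 - 415\right)^{2} = \left(-339\right)^{2} = 114921$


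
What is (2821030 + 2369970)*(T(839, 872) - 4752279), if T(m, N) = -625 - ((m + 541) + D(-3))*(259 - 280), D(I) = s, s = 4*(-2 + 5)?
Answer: -24520581352000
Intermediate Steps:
s = 12 (s = 4*3 = 12)
D(I) = 12
T(m, N) = 10988 + 21*m (T(m, N) = -625 - ((m + 541) + 12)*(259 - 280) = -625 - ((541 + m) + 12)*(-21) = -625 - (553 + m)*(-21) = -625 - (-11613 - 21*m) = -625 + (11613 + 21*m) = 10988 + 21*m)
(2821030 + 2369970)*(T(839, 872) - 4752279) = (2821030 + 2369970)*((10988 + 21*839) - 4752279) = 5191000*((10988 + 17619) - 4752279) = 5191000*(28607 - 4752279) = 5191000*(-4723672) = -24520581352000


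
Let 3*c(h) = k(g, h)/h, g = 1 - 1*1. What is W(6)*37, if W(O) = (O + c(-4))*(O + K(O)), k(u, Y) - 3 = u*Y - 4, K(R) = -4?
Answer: 2701/6 ≈ 450.17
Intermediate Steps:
g = 0 (g = 1 - 1 = 0)
k(u, Y) = -1 + Y*u (k(u, Y) = 3 + (u*Y - 4) = 3 + (Y*u - 4) = 3 + (-4 + Y*u) = -1 + Y*u)
c(h) = -1/(3*h) (c(h) = ((-1 + h*0)/h)/3 = ((-1 + 0)/h)/3 = (-1/h)/3 = -1/(3*h))
W(O) = (-4 + O)*(1/12 + O) (W(O) = (O - ⅓/(-4))*(O - 4) = (O - ⅓*(-¼))*(-4 + O) = (O + 1/12)*(-4 + O) = (1/12 + O)*(-4 + O) = (-4 + O)*(1/12 + O))
W(6)*37 = (-⅓ + 6² - 47/12*6)*37 = (-⅓ + 36 - 47/2)*37 = (73/6)*37 = 2701/6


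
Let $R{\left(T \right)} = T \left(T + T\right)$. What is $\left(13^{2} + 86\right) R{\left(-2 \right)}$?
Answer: $2040$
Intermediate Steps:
$R{\left(T \right)} = 2 T^{2}$ ($R{\left(T \right)} = T 2 T = 2 T^{2}$)
$\left(13^{2} + 86\right) R{\left(-2 \right)} = \left(13^{2} + 86\right) 2 \left(-2\right)^{2} = \left(169 + 86\right) 2 \cdot 4 = 255 \cdot 8 = 2040$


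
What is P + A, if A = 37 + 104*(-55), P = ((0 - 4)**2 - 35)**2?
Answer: -5322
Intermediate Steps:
P = 361 (P = ((-4)**2 - 35)**2 = (16 - 35)**2 = (-19)**2 = 361)
A = -5683 (A = 37 - 5720 = -5683)
P + A = 361 - 5683 = -5322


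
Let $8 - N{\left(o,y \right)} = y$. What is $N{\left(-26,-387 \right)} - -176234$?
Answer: $176629$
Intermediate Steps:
$N{\left(o,y \right)} = 8 - y$
$N{\left(-26,-387 \right)} - -176234 = \left(8 - -387\right) - -176234 = \left(8 + 387\right) + 176234 = 395 + 176234 = 176629$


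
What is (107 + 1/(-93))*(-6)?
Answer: -19900/31 ≈ -641.94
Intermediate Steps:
(107 + 1/(-93))*(-6) = (107 - 1/93)*(-6) = (9950/93)*(-6) = -19900/31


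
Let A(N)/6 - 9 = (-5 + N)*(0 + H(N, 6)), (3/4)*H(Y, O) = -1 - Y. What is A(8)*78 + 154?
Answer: -12482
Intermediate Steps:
H(Y, O) = -4/3 - 4*Y/3 (H(Y, O) = 4*(-1 - Y)/3 = -4/3 - 4*Y/3)
A(N) = 54 + 6*(-5 + N)*(-4/3 - 4*N/3) (A(N) = 54 + 6*((-5 + N)*(0 + (-4/3 - 4*N/3))) = 54 + 6*((-5 + N)*(-4/3 - 4*N/3)) = 54 + 6*(-5 + N)*(-4/3 - 4*N/3))
A(8)*78 + 154 = (94 - 8*8**2 + 32*8)*78 + 154 = (94 - 8*64 + 256)*78 + 154 = (94 - 512 + 256)*78 + 154 = -162*78 + 154 = -12636 + 154 = -12482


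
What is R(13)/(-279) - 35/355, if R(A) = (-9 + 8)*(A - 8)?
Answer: -1598/19809 ≈ -0.080670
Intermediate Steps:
R(A) = 8 - A (R(A) = -(-8 + A) = 8 - A)
R(13)/(-279) - 35/355 = (8 - 1*13)/(-279) - 35/355 = (8 - 13)*(-1/279) - 35*1/355 = -5*(-1/279) - 7/71 = 5/279 - 7/71 = -1598/19809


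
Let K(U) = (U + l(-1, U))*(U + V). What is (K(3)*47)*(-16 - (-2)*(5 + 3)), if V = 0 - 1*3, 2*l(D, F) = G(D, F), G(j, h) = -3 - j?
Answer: 0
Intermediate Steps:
l(D, F) = -3/2 - D/2 (l(D, F) = (-3 - D)/2 = -3/2 - D/2)
V = -3 (V = 0 - 3 = -3)
K(U) = (-1 + U)*(-3 + U) (K(U) = (U + (-3/2 - ½*(-1)))*(U - 3) = (U + (-3/2 + ½))*(-3 + U) = (U - 1)*(-3 + U) = (-1 + U)*(-3 + U))
(K(3)*47)*(-16 - (-2)*(5 + 3)) = ((3 + 3² - 4*3)*47)*(-16 - (-2)*(5 + 3)) = ((3 + 9 - 12)*47)*(-16 - (-2)*8) = (0*47)*(-16 - 1*(-16)) = 0*(-16 + 16) = 0*0 = 0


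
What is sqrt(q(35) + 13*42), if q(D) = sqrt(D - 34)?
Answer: sqrt(547) ≈ 23.388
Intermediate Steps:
q(D) = sqrt(-34 + D)
sqrt(q(35) + 13*42) = sqrt(sqrt(-34 + 35) + 13*42) = sqrt(sqrt(1) + 546) = sqrt(1 + 546) = sqrt(547)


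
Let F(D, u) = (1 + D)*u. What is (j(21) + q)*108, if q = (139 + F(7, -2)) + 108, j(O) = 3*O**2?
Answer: 167832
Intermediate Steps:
F(D, u) = u*(1 + D)
q = 231 (q = (139 - 2*(1 + 7)) + 108 = (139 - 2*8) + 108 = (139 - 16) + 108 = 123 + 108 = 231)
(j(21) + q)*108 = (3*21**2 + 231)*108 = (3*441 + 231)*108 = (1323 + 231)*108 = 1554*108 = 167832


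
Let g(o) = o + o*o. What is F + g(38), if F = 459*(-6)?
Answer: -1272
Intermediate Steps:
g(o) = o + o**2
F = -2754
F + g(38) = -2754 + 38*(1 + 38) = -2754 + 38*39 = -2754 + 1482 = -1272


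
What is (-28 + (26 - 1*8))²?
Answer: 100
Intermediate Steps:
(-28 + (26 - 1*8))² = (-28 + (26 - 8))² = (-28 + 18)² = (-10)² = 100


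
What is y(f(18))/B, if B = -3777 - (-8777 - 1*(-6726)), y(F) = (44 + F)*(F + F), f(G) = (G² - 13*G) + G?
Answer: -16416/863 ≈ -19.022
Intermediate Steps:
f(G) = G² - 12*G
y(F) = 2*F*(44 + F) (y(F) = (44 + F)*(2*F) = 2*F*(44 + F))
B = -1726 (B = -3777 - (-8777 + 6726) = -3777 - 1*(-2051) = -3777 + 2051 = -1726)
y(f(18))/B = (2*(18*(-12 + 18))*(44 + 18*(-12 + 18)))/(-1726) = (2*(18*6)*(44 + 18*6))*(-1/1726) = (2*108*(44 + 108))*(-1/1726) = (2*108*152)*(-1/1726) = 32832*(-1/1726) = -16416/863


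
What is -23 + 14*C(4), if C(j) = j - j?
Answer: -23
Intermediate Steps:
C(j) = 0
-23 + 14*C(4) = -23 + 14*0 = -23 + 0 = -23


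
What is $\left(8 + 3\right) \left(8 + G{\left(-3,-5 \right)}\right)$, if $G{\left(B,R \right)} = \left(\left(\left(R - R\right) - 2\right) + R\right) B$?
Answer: $319$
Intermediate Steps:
$G{\left(B,R \right)} = B \left(-2 + R\right)$ ($G{\left(B,R \right)} = \left(\left(0 - 2\right) + R\right) B = \left(-2 + R\right) B = B \left(-2 + R\right)$)
$\left(8 + 3\right) \left(8 + G{\left(-3,-5 \right)}\right) = \left(8 + 3\right) \left(8 - 3 \left(-2 - 5\right)\right) = 11 \left(8 - -21\right) = 11 \left(8 + 21\right) = 11 \cdot 29 = 319$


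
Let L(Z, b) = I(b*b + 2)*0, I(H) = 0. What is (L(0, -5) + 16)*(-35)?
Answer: -560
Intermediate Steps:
L(Z, b) = 0 (L(Z, b) = 0*0 = 0)
(L(0, -5) + 16)*(-35) = (0 + 16)*(-35) = 16*(-35) = -560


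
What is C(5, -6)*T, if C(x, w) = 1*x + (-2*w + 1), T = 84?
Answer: 1512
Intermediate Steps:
C(x, w) = 1 + x - 2*w (C(x, w) = x + (1 - 2*w) = 1 + x - 2*w)
C(5, -6)*T = (1 + 5 - 2*(-6))*84 = (1 + 5 + 12)*84 = 18*84 = 1512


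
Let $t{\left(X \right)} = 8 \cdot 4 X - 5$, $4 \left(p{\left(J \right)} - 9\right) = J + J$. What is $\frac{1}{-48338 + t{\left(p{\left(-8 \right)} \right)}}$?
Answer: $- \frac{1}{48183} \approx -2.0754 \cdot 10^{-5}$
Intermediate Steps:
$p{\left(J \right)} = 9 + \frac{J}{2}$ ($p{\left(J \right)} = 9 + \frac{J + J}{4} = 9 + \frac{2 J}{4} = 9 + \frac{J}{2}$)
$t{\left(X \right)} = -5 + 32 X$ ($t{\left(X \right)} = 32 X - 5 = -5 + 32 X$)
$\frac{1}{-48338 + t{\left(p{\left(-8 \right)} \right)}} = \frac{1}{-48338 - \left(5 - 32 \left(9 + \frac{1}{2} \left(-8\right)\right)\right)} = \frac{1}{-48338 - \left(5 - 32 \left(9 - 4\right)\right)} = \frac{1}{-48338 + \left(-5 + 32 \cdot 5\right)} = \frac{1}{-48338 + \left(-5 + 160\right)} = \frac{1}{-48338 + 155} = \frac{1}{-48183} = - \frac{1}{48183}$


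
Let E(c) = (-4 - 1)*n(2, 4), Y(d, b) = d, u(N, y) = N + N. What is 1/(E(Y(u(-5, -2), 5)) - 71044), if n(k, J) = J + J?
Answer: -1/71084 ≈ -1.4068e-5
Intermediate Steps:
u(N, y) = 2*N
n(k, J) = 2*J
E(c) = -40 (E(c) = (-4 - 1)*(2*4) = -5*8 = -40)
1/(E(Y(u(-5, -2), 5)) - 71044) = 1/(-40 - 71044) = 1/(-71084) = -1/71084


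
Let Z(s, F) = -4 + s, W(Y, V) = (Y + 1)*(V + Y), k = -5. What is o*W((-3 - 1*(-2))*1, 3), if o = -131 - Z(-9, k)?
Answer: 0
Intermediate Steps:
W(Y, V) = (1 + Y)*(V + Y)
o = -118 (o = -131 - (-4 - 9) = -131 - 1*(-13) = -131 + 13 = -118)
o*W((-3 - 1*(-2))*1, 3) = -118*(3 + (-3 - 1*(-2))*1 + ((-3 - 1*(-2))*1)² + 3*((-3 - 1*(-2))*1)) = -118*(3 + (-3 + 2)*1 + ((-3 + 2)*1)² + 3*((-3 + 2)*1)) = -118*(3 - 1*1 + (-1*1)² + 3*(-1*1)) = -118*(3 - 1 + (-1)² + 3*(-1)) = -118*(3 - 1 + 1 - 3) = -118*0 = 0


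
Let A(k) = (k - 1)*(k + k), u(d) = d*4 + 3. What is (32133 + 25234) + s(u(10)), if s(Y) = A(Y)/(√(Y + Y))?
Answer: 57367 + 42*√86 ≈ 57757.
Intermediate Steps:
u(d) = 3 + 4*d (u(d) = 4*d + 3 = 3 + 4*d)
A(k) = 2*k*(-1 + k) (A(k) = (-1 + k)*(2*k) = 2*k*(-1 + k))
s(Y) = √2*√Y*(-1 + Y) (s(Y) = (2*Y*(-1 + Y))/(√(Y + Y)) = (2*Y*(-1 + Y))/(√(2*Y)) = (2*Y*(-1 + Y))/((√2*√Y)) = (2*Y*(-1 + Y))*(√2/(2*√Y)) = √2*√Y*(-1 + Y))
(32133 + 25234) + s(u(10)) = (32133 + 25234) + √2*√(3 + 4*10)*(-1 + (3 + 4*10)) = 57367 + √2*√(3 + 40)*(-1 + (3 + 40)) = 57367 + √2*√43*(-1 + 43) = 57367 + √2*√43*42 = 57367 + 42*√86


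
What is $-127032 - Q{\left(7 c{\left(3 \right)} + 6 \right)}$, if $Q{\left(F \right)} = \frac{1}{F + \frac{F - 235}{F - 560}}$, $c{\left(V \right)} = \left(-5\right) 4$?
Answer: $- \frac{11766592370}{92627} \approx -1.2703 \cdot 10^{5}$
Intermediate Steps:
$c{\left(V \right)} = -20$
$Q{\left(F \right)} = \frac{1}{F + \frac{-235 + F}{-560 + F}}$
$-127032 - Q{\left(7 c{\left(3 \right)} + 6 \right)} = -127032 - \frac{560 - \left(7 \left(-20\right) + 6\right)}{235 - \left(7 \left(-20\right) + 6\right)^{2} + 559 \left(7 \left(-20\right) + 6\right)} = -127032 - \frac{560 - \left(-140 + 6\right)}{235 - \left(-140 + 6\right)^{2} + 559 \left(-140 + 6\right)} = -127032 - \frac{560 - -134}{235 - \left(-134\right)^{2} + 559 \left(-134\right)} = -127032 - \frac{560 + 134}{235 - 17956 - 74906} = -127032 - \frac{1}{235 - 17956 - 74906} \cdot 694 = -127032 - \frac{1}{-92627} \cdot 694 = -127032 - \left(- \frac{1}{92627}\right) 694 = -127032 - - \frac{694}{92627} = -127032 + \frac{694}{92627} = - \frac{11766592370}{92627}$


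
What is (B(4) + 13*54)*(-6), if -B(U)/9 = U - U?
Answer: -4212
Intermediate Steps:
B(U) = 0 (B(U) = -9*(U - U) = -9*0 = 0)
(B(4) + 13*54)*(-6) = (0 + 13*54)*(-6) = (0 + 702)*(-6) = 702*(-6) = -4212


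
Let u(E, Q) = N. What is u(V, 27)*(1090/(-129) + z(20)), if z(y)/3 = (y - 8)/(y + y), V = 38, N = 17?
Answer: -165563/1290 ≈ -128.34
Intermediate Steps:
u(E, Q) = 17
z(y) = 3*(-8 + y)/(2*y) (z(y) = 3*((y - 8)/(y + y)) = 3*((-8 + y)/((2*y))) = 3*((-8 + y)*(1/(2*y))) = 3*((-8 + y)/(2*y)) = 3*(-8 + y)/(2*y))
u(V, 27)*(1090/(-129) + z(20)) = 17*(1090/(-129) + (3/2 - 12/20)) = 17*(1090*(-1/129) + (3/2 - 12*1/20)) = 17*(-1090/129 + (3/2 - 3/5)) = 17*(-1090/129 + 9/10) = 17*(-9739/1290) = -165563/1290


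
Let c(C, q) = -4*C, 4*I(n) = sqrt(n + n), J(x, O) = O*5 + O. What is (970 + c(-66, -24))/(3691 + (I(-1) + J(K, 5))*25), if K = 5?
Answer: 43841552/157780473 - 61700*I*sqrt(2)/157780473 ≈ 0.27786 - 0.00055303*I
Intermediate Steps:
J(x, O) = 6*O (J(x, O) = 5*O + O = 6*O)
I(n) = sqrt(2)*sqrt(n)/4 (I(n) = sqrt(n + n)/4 = sqrt(2*n)/4 = (sqrt(2)*sqrt(n))/4 = sqrt(2)*sqrt(n)/4)
(970 + c(-66, -24))/(3691 + (I(-1) + J(K, 5))*25) = (970 - 4*(-66))/(3691 + (sqrt(2)*sqrt(-1)/4 + 6*5)*25) = (970 + 264)/(3691 + (sqrt(2)*I/4 + 30)*25) = 1234/(3691 + (I*sqrt(2)/4 + 30)*25) = 1234/(3691 + (30 + I*sqrt(2)/4)*25) = 1234/(3691 + (750 + 25*I*sqrt(2)/4)) = 1234/(4441 + 25*I*sqrt(2)/4)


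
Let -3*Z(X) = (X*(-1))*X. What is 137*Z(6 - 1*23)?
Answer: 39593/3 ≈ 13198.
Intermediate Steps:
Z(X) = X²/3 (Z(X) = -X*(-1)*X/3 = -(-X)*X/3 = -(-1)*X²/3 = X²/3)
137*Z(6 - 1*23) = 137*((6 - 1*23)²/3) = 137*((6 - 23)²/3) = 137*((⅓)*(-17)²) = 137*((⅓)*289) = 137*(289/3) = 39593/3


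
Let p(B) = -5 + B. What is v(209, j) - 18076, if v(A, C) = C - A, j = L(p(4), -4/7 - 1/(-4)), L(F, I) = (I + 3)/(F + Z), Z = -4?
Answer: -511995/28 ≈ -18286.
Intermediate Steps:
L(F, I) = (3 + I)/(-4 + F) (L(F, I) = (I + 3)/(F - 4) = (3 + I)/(-4 + F))
j = -15/28 (j = (3 + (-4/7 - 1/(-4)))/(-4 + (-5 + 4)) = (3 + (-4*⅐ - 1*(-¼)))/(-4 - 1) = (3 + (-4/7 + ¼))/(-5) = -(3 - 9/28)/5 = -⅕*75/28 = -15/28 ≈ -0.53571)
v(209, j) - 18076 = (-15/28 - 1*209) - 18076 = (-15/28 - 209) - 18076 = -5867/28 - 18076 = -511995/28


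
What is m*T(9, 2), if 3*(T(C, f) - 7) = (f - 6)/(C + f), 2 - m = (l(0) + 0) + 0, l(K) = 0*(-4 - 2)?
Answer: 454/33 ≈ 13.758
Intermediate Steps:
l(K) = 0 (l(K) = 0*(-6) = 0)
m = 2 (m = 2 - ((0 + 0) + 0) = 2 - (0 + 0) = 2 - 1*0 = 2 + 0 = 2)
T(C, f) = 7 + (-6 + f)/(3*(C + f)) (T(C, f) = 7 + ((f - 6)/(C + f))/3 = 7 + ((-6 + f)/(C + f))/3 = 7 + (-6 + f)/(3*(C + f)))
m*T(9, 2) = 2*((-2 + 7*9 + (22/3)*2)/(9 + 2)) = 2*((-2 + 63 + 44/3)/11) = 2*((1/11)*(227/3)) = 2*(227/33) = 454/33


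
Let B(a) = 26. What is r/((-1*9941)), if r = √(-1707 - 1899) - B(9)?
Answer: 26/9941 - I*√3606/9941 ≈ 0.0026154 - 0.0060406*I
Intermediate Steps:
r = -26 + I*√3606 (r = √(-1707 - 1899) - 1*26 = √(-3606) - 26 = I*√3606 - 26 = -26 + I*√3606 ≈ -26.0 + 60.05*I)
r/((-1*9941)) = (-26 + I*√3606)/((-1*9941)) = (-26 + I*√3606)/(-9941) = (-26 + I*√3606)*(-1/9941) = 26/9941 - I*√3606/9941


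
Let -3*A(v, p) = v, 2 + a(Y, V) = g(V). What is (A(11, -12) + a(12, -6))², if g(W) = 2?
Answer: 121/9 ≈ 13.444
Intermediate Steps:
a(Y, V) = 0 (a(Y, V) = -2 + 2 = 0)
A(v, p) = -v/3
(A(11, -12) + a(12, -6))² = (-⅓*11 + 0)² = (-11/3 + 0)² = (-11/3)² = 121/9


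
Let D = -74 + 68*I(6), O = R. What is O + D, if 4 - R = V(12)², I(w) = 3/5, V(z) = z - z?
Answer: -146/5 ≈ -29.200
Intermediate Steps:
V(z) = 0
I(w) = ⅗ (I(w) = 3*(⅕) = ⅗)
R = 4 (R = 4 - 1*0² = 4 - 1*0 = 4 + 0 = 4)
O = 4
D = -166/5 (D = -74 + 68*(⅗) = -74 + 204/5 = -166/5 ≈ -33.200)
O + D = 4 - 166/5 = -146/5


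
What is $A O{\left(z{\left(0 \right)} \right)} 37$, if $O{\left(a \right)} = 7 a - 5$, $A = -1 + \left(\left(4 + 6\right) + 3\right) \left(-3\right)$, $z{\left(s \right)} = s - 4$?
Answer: $48840$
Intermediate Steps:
$z{\left(s \right)} = -4 + s$ ($z{\left(s \right)} = s - 4 = -4 + s$)
$A = -40$ ($A = -1 + \left(10 + 3\right) \left(-3\right) = -1 + 13 \left(-3\right) = -1 - 39 = -40$)
$O{\left(a \right)} = -5 + 7 a$
$A O{\left(z{\left(0 \right)} \right)} 37 = - 40 \left(-5 + 7 \left(-4 + 0\right)\right) 37 = - 40 \left(-5 + 7 \left(-4\right)\right) 37 = - 40 \left(-5 - 28\right) 37 = \left(-40\right) \left(-33\right) 37 = 1320 \cdot 37 = 48840$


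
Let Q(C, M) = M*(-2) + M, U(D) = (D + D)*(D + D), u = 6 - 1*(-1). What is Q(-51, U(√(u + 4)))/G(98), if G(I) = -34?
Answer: 22/17 ≈ 1.2941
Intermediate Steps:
u = 7 (u = 6 + 1 = 7)
U(D) = 4*D² (U(D) = (2*D)*(2*D) = 4*D²)
Q(C, M) = -M (Q(C, M) = -2*M + M = -M)
Q(-51, U(√(u + 4)))/G(98) = -4*(√(7 + 4))²/(-34) = -4*(√11)²*(-1/34) = -4*11*(-1/34) = -1*44*(-1/34) = -44*(-1/34) = 22/17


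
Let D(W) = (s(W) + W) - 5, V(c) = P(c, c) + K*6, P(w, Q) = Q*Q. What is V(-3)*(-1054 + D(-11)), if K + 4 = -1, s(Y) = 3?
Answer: 22407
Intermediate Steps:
P(w, Q) = Q**2
K = -5 (K = -4 - 1 = -5)
V(c) = -30 + c**2 (V(c) = c**2 - 5*6 = c**2 - 30 = -30 + c**2)
D(W) = -2 + W (D(W) = (3 + W) - 5 = -2 + W)
V(-3)*(-1054 + D(-11)) = (-30 + (-3)**2)*(-1054 + (-2 - 11)) = (-30 + 9)*(-1054 - 13) = -21*(-1067) = 22407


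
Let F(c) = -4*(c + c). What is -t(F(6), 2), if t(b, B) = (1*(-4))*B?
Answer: 8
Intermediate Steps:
F(c) = -8*c
t(b, B) = -4*B
-t(F(6), 2) = -(-4)*2 = -1*(-8) = 8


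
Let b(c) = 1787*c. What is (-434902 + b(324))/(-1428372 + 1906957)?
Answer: 144086/478585 ≈ 0.30107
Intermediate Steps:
(-434902 + b(324))/(-1428372 + 1906957) = (-434902 + 1787*324)/(-1428372 + 1906957) = (-434902 + 578988)/478585 = 144086*(1/478585) = 144086/478585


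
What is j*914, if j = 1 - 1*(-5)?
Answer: 5484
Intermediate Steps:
j = 6 (j = 1 + 5 = 6)
j*914 = 6*914 = 5484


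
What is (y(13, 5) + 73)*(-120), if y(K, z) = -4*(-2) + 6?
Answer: -10440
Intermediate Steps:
y(K, z) = 14 (y(K, z) = 8 + 6 = 14)
(y(13, 5) + 73)*(-120) = (14 + 73)*(-120) = 87*(-120) = -10440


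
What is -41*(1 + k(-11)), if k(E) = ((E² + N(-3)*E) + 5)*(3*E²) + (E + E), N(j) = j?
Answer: -2365536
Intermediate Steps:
k(E) = 2*E + 3*E²*(5 + E² - 3*E) (k(E) = ((E² - 3*E) + 5)*(3*E²) + (E + E) = (5 + E² - 3*E)*(3*E²) + 2*E = 3*E²*(5 + E² - 3*E) + 2*E = 2*E + 3*E²*(5 + E² - 3*E))
-41*(1 + k(-11)) = -41*(1 - 11*(2 - 9*(-11)² + 3*(-11)³ + 15*(-11))) = -41*(1 - 11*(2 - 9*121 + 3*(-1331) - 165)) = -41*(1 - 11*(2 - 1089 - 3993 - 165)) = -41*(1 - 11*(-5245)) = -41*(1 + 57695) = -41*57696 = -2365536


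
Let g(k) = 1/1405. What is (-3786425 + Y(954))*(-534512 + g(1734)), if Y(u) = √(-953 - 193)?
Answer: 568712976730315/281 - 750989359*I*√1146/1405 ≈ 2.0239e+12 - 1.8095e+7*I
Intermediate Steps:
Y(u) = I*√1146 (Y(u) = √(-1146) = I*√1146)
g(k) = 1/1405
(-3786425 + Y(954))*(-534512 + g(1734)) = (-3786425 + I*√1146)*(-534512 + 1/1405) = (-3786425 + I*√1146)*(-750989359/1405) = 568712976730315/281 - 750989359*I*√1146/1405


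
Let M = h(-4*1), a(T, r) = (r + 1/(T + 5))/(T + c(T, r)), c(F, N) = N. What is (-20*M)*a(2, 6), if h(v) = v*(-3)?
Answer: -1290/7 ≈ -184.29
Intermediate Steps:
h(v) = -3*v
a(T, r) = (r + 1/(5 + T))/(T + r) (a(T, r) = (r + 1/(T + 5))/(T + r) = (r + 1/(5 + T))/(T + r))
M = 12 (M = -(-12) = -3*(-4) = 12)
(-20*M)*a(2, 6) = (-20*12)*((1 + 5*6 + 2*6)/(2² + 5*2 + 5*6 + 2*6)) = -240*(1 + 30 + 12)/(4 + 10 + 30 + 12) = -240*43/56 = -1290/7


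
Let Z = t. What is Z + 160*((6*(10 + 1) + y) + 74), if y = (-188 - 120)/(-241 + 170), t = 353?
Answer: 1664743/71 ≈ 23447.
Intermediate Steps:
y = 308/71 (y = -308/(-71) = -308*(-1/71) = 308/71 ≈ 4.3380)
Z = 353
Z + 160*((6*(10 + 1) + y) + 74) = 353 + 160*((6*(10 + 1) + 308/71) + 74) = 353 + 160*((6*11 + 308/71) + 74) = 353 + 160*((66 + 308/71) + 74) = 353 + 160*(4994/71 + 74) = 353 + 160*(10248/71) = 353 + 1639680/71 = 1664743/71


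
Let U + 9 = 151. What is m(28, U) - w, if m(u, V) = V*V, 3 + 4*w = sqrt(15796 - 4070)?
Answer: 80659/4 - sqrt(11726)/4 ≈ 20138.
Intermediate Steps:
U = 142 (U = -9 + 151 = 142)
w = -3/4 + sqrt(11726)/4 (w = -3/4 + sqrt(15796 - 4070)/4 = -3/4 + sqrt(11726)/4 ≈ 26.322)
m(u, V) = V**2
m(28, U) - w = 142**2 - (-3/4 + sqrt(11726)/4) = 20164 + (3/4 - sqrt(11726)/4) = 80659/4 - sqrt(11726)/4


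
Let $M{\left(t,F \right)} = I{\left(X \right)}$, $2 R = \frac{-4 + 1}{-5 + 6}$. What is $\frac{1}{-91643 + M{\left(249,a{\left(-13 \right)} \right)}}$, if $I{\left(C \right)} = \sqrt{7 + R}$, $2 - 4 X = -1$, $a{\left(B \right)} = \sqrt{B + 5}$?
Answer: $- \frac{183286}{16796878887} - \frac{\sqrt{22}}{16796878887} \approx -1.0912 \cdot 10^{-5}$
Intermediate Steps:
$R = - \frac{3}{2}$ ($R = \frac{\left(-4 + 1\right) \frac{1}{-5 + 6}}{2} = \frac{\left(-3\right) 1^{-1}}{2} = \frac{\left(-3\right) 1}{2} = \frac{1}{2} \left(-3\right) = - \frac{3}{2} \approx -1.5$)
$a{\left(B \right)} = \sqrt{5 + B}$
$X = \frac{3}{4}$ ($X = \frac{1}{2} - - \frac{1}{4} = \frac{1}{2} + \frac{1}{4} = \frac{3}{4} \approx 0.75$)
$I{\left(C \right)} = \frac{\sqrt{22}}{2}$ ($I{\left(C \right)} = \sqrt{7 - \frac{3}{2}} = \sqrt{\frac{11}{2}} = \frac{\sqrt{22}}{2}$)
$M{\left(t,F \right)} = \frac{\sqrt{22}}{2}$
$\frac{1}{-91643 + M{\left(249,a{\left(-13 \right)} \right)}} = \frac{1}{-91643 + \frac{\sqrt{22}}{2}}$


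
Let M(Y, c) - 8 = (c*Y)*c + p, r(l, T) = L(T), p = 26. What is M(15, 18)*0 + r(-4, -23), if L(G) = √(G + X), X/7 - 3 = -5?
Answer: I*√37 ≈ 6.0828*I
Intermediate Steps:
X = -14 (X = 21 + 7*(-5) = 21 - 35 = -14)
L(G) = √(-14 + G) (L(G) = √(G - 14) = √(-14 + G))
r(l, T) = √(-14 + T)
M(Y, c) = 34 + Y*c² (M(Y, c) = 8 + ((c*Y)*c + 26) = 8 + ((Y*c)*c + 26) = 8 + (Y*c² + 26) = 8 + (26 + Y*c²) = 34 + Y*c²)
M(15, 18)*0 + r(-4, -23) = (34 + 15*18²)*0 + √(-14 - 23) = (34 + 15*324)*0 + √(-37) = (34 + 4860)*0 + I*√37 = 4894*0 + I*√37 = 0 + I*√37 = I*√37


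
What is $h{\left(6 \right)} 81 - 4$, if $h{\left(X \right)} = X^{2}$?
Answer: $2912$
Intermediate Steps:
$h{\left(6 \right)} 81 - 4 = 6^{2} \cdot 81 - 4 = 36 \cdot 81 - 4 = 2916 - 4 = 2912$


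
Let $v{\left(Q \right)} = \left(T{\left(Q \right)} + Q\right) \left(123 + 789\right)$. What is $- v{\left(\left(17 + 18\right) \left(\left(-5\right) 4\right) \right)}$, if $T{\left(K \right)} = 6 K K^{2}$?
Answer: $1876896638400$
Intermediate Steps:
$T{\left(K \right)} = 6 K^{3}$
$v{\left(Q \right)} = 912 Q + 5472 Q^{3}$ ($v{\left(Q \right)} = \left(6 Q^{3} + Q\right) \left(123 + 789\right) = \left(Q + 6 Q^{3}\right) 912 = 912 Q + 5472 Q^{3}$)
$- v{\left(\left(17 + 18\right) \left(\left(-5\right) 4\right) \right)} = - (912 \left(17 + 18\right) \left(\left(-5\right) 4\right) + 5472 \left(\left(17 + 18\right) \left(\left(-5\right) 4\right)\right)^{3}) = - (912 \cdot 35 \left(-20\right) + 5472 \left(35 \left(-20\right)\right)^{3}) = - (912 \left(-700\right) + 5472 \left(-700\right)^{3}) = - (-638400 + 5472 \left(-343000000\right)) = - (-638400 - 1876896000000) = \left(-1\right) \left(-1876896638400\right) = 1876896638400$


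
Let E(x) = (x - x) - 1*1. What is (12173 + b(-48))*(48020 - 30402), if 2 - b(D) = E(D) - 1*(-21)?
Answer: 214146790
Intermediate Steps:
E(x) = -1 (E(x) = 0 - 1 = -1)
b(D) = -18 (b(D) = 2 - (-1 - 1*(-21)) = 2 - (-1 + 21) = 2 - 1*20 = 2 - 20 = -18)
(12173 + b(-48))*(48020 - 30402) = (12173 - 18)*(48020 - 30402) = 12155*17618 = 214146790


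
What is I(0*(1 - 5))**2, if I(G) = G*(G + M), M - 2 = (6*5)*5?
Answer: 0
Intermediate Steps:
M = 152 (M = 2 + (6*5)*5 = 2 + 30*5 = 2 + 150 = 152)
I(G) = G*(152 + G) (I(G) = G*(G + 152) = G*(152 + G))
I(0*(1 - 5))**2 = ((0*(1 - 5))*(152 + 0*(1 - 5)))**2 = ((0*(-4))*(152 + 0*(-4)))**2 = (0*(152 + 0))**2 = (0*152)**2 = 0**2 = 0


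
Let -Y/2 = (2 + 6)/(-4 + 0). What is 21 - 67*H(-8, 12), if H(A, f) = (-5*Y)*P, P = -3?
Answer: -3999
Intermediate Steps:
Y = 4 (Y = -2*(2 + 6)/(-4 + 0) = -16/(-4) = -16*(-1)/4 = -2*(-2) = 4)
H(A, f) = 60 (H(A, f) = -5*4*(-3) = -20*(-3) = 60)
21 - 67*H(-8, 12) = 21 - 67*60 = 21 - 4020 = -3999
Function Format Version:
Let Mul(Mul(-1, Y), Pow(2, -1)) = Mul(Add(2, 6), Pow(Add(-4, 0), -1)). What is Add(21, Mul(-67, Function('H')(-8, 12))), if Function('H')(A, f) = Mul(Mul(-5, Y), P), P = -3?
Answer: -3999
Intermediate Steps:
Y = 4 (Y = Mul(-2, Mul(Add(2, 6), Pow(Add(-4, 0), -1))) = Mul(-2, Mul(8, Pow(-4, -1))) = Mul(-2, Mul(8, Rational(-1, 4))) = Mul(-2, -2) = 4)
Function('H')(A, f) = 60 (Function('H')(A, f) = Mul(Mul(-5, 4), -3) = Mul(-20, -3) = 60)
Add(21, Mul(-67, Function('H')(-8, 12))) = Add(21, Mul(-67, 60)) = Add(21, -4020) = -3999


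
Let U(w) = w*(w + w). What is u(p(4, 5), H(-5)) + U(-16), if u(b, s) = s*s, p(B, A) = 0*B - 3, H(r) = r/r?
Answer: 513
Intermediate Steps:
H(r) = 1
U(w) = 2*w² (U(w) = w*(2*w) = 2*w²)
p(B, A) = -3 (p(B, A) = 0 - 3 = -3)
u(b, s) = s²
u(p(4, 5), H(-5)) + U(-16) = 1² + 2*(-16)² = 1 + 2*256 = 1 + 512 = 513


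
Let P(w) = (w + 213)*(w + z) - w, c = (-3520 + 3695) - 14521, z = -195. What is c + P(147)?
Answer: -31773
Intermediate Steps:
c = -14346 (c = 175 - 14521 = -14346)
P(w) = -w + (-195 + w)*(213 + w) (P(w) = (w + 213)*(w - 195) - w = (213 + w)*(-195 + w) - w = (-195 + w)*(213 + w) - w = -w + (-195 + w)*(213 + w))
c + P(147) = -14346 + (-41535 + 147² + 17*147) = -14346 + (-41535 + 21609 + 2499) = -14346 - 17427 = -31773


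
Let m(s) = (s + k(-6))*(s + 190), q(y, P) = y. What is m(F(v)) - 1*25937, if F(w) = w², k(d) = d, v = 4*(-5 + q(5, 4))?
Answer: -27077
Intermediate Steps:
v = 0 (v = 4*(-5 + 5) = 4*0 = 0)
m(s) = (-6 + s)*(190 + s) (m(s) = (s - 6)*(s + 190) = (-6 + s)*(190 + s))
m(F(v)) - 1*25937 = (-1140 + (0²)² + 184*0²) - 1*25937 = (-1140 + 0² + 184*0) - 25937 = (-1140 + 0 + 0) - 25937 = -1140 - 25937 = -27077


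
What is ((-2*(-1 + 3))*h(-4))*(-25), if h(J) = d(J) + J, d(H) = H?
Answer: -800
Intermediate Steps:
h(J) = 2*J (h(J) = J + J = 2*J)
((-2*(-1 + 3))*h(-4))*(-25) = ((-2*(-1 + 3))*(2*(-4)))*(-25) = (-2*2*(-8))*(-25) = -4*(-8)*(-25) = 32*(-25) = -800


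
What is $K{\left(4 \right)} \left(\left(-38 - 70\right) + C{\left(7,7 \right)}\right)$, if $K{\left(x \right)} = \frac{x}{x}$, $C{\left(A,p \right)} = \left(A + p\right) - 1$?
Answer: $-95$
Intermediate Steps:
$C{\left(A,p \right)} = -1 + A + p$
$K{\left(x \right)} = 1$
$K{\left(4 \right)} \left(\left(-38 - 70\right) + C{\left(7,7 \right)}\right) = 1 \left(\left(-38 - 70\right) + \left(-1 + 7 + 7\right)\right) = 1 \left(-108 + 13\right) = 1 \left(-95\right) = -95$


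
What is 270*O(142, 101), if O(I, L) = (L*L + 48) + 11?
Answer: 2770200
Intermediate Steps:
O(I, L) = 59 + L² (O(I, L) = (L² + 48) + 11 = (48 + L²) + 11 = 59 + L²)
270*O(142, 101) = 270*(59 + 101²) = 270*(59 + 10201) = 270*10260 = 2770200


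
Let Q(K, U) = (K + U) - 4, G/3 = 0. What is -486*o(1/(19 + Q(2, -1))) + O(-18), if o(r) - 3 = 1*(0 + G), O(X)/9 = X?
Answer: -1620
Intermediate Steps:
G = 0 (G = 3*0 = 0)
O(X) = 9*X
Q(K, U) = -4 + K + U
o(r) = 3 (o(r) = 3 + 1*(0 + 0) = 3 + 1*0 = 3 + 0 = 3)
-486*o(1/(19 + Q(2, -1))) + O(-18) = -486*3 + 9*(-18) = -1458 - 162 = -1620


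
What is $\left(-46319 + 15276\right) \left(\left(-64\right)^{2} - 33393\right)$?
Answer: $909466771$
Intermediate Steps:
$\left(-46319 + 15276\right) \left(\left(-64\right)^{2} - 33393\right) = - 31043 \left(4096 - 33393\right) = \left(-31043\right) \left(-29297\right) = 909466771$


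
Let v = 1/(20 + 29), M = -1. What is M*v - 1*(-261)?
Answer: 12788/49 ≈ 260.98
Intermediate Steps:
v = 1/49 ≈ 0.020408
M*v - 1*(-261) = -1*1/49 - 1*(-261) = -1/49 + 261 = 12788/49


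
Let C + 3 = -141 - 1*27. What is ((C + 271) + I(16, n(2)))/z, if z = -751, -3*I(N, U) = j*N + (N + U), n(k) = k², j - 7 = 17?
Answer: 104/2253 ≈ 0.046161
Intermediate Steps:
j = 24 (j = 7 + 17 = 24)
C = -171 (C = -3 + (-141 - 1*27) = -3 + (-141 - 27) = -3 - 168 = -171)
I(N, U) = -25*N/3 - U/3 (I(N, U) = -(24*N + (N + U))/3 = -(U + 25*N)/3 = -25*N/3 - U/3)
((C + 271) + I(16, n(2)))/z = ((-171 + 271) + (-25/3*16 - ⅓*2²))/(-751) = (100 + (-400/3 - ⅓*4))*(-1/751) = (100 + (-400/3 - 4/3))*(-1/751) = (100 - 404/3)*(-1/751) = -104/3*(-1/751) = 104/2253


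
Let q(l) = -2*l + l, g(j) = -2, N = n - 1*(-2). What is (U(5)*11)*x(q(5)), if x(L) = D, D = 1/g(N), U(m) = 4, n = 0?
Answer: -22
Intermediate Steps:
N = 2 (N = 0 - 1*(-2) = 0 + 2 = 2)
q(l) = -l
D = -1/2 (D = 1/(-2) = -1/2 ≈ -0.50000)
x(L) = -1/2
(U(5)*11)*x(q(5)) = (4*11)*(-1/2) = 44*(-1/2) = -22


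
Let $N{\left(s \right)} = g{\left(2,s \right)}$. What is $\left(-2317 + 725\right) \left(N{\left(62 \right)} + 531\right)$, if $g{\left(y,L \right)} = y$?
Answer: $-848536$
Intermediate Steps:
$N{\left(s \right)} = 2$
$\left(-2317 + 725\right) \left(N{\left(62 \right)} + 531\right) = \left(-2317 + 725\right) \left(2 + 531\right) = \left(-1592\right) 533 = -848536$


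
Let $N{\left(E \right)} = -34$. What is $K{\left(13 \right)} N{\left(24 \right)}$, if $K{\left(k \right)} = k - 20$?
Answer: $238$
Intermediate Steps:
$K{\left(k \right)} = -20 + k$
$K{\left(13 \right)} N{\left(24 \right)} = \left(-20 + 13\right) \left(-34\right) = \left(-7\right) \left(-34\right) = 238$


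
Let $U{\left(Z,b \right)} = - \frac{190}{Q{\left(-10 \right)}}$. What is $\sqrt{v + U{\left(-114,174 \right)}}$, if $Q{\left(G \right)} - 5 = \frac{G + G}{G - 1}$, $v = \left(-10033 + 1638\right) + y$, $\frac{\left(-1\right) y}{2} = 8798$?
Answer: $\frac{i \sqrt{5854245}}{15} \approx 161.3 i$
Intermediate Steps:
$y = -17596$ ($y = \left(-2\right) 8798 = -17596$)
$v = -25991$ ($v = \left(-10033 + 1638\right) - 17596 = -8395 - 17596 = -25991$)
$Q{\left(G \right)} = 5 + \frac{2 G}{-1 + G}$ ($Q{\left(G \right)} = 5 + \frac{G + G}{G - 1} = 5 + \frac{2 G}{-1 + G}$)
$U{\left(Z,b \right)} = - \frac{418}{15}$ ($U{\left(Z,b \right)} = - \frac{190}{\frac{1}{-1 - 10} \left(-5 + 7 \left(-10\right)\right)} = - \frac{190}{\frac{1}{-11} \left(-5 - 70\right)} = - \frac{190}{\left(- \frac{1}{11}\right) \left(-75\right)} = - \frac{190}{\frac{75}{11}} = \left(-190\right) \frac{11}{75} = - \frac{418}{15}$)
$\sqrt{v + U{\left(-114,174 \right)}} = \sqrt{-25991 - \frac{418}{15}} = \sqrt{- \frac{390283}{15}} = \frac{i \sqrt{5854245}}{15}$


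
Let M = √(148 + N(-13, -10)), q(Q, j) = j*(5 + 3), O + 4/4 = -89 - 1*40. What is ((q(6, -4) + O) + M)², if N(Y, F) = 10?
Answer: (162 - √158)² ≈ 22329.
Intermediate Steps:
O = -130 (O = -1 + (-89 - 1*40) = -1 + (-89 - 40) = -1 - 129 = -130)
q(Q, j) = 8*j (q(Q, j) = j*8 = 8*j)
M = √158 (M = √(148 + 10) = √158 ≈ 12.570)
((q(6, -4) + O) + M)² = ((8*(-4) - 130) + √158)² = ((-32 - 130) + √158)² = (-162 + √158)²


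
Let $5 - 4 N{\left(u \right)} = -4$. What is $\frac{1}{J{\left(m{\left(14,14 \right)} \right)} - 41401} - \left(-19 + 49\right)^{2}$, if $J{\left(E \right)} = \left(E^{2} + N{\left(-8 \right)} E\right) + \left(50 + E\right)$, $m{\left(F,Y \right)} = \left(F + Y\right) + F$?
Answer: $- \frac{71010902}{78901} \approx -900.0$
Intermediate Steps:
$N{\left(u \right)} = \frac{9}{4}$ ($N{\left(u \right)} = \frac{5}{4} - -1 = \frac{5}{4} + 1 = \frac{9}{4}$)
$m{\left(F,Y \right)} = Y + 2 F$
$J{\left(E \right)} = 50 + E^{2} + \frac{13 E}{4}$ ($J{\left(E \right)} = \left(E^{2} + \frac{9 E}{4}\right) + \left(50 + E\right) = 50 + E^{2} + \frac{13 E}{4}$)
$\frac{1}{J{\left(m{\left(14,14 \right)} \right)} - 41401} - \left(-19 + 49\right)^{2} = \frac{1}{\left(50 + \left(14 + 2 \cdot 14\right)^{2} + \frac{13 \left(14 + 2 \cdot 14\right)}{4}\right) - 41401} - \left(-19 + 49\right)^{2} = \frac{1}{\left(50 + \left(14 + 28\right)^{2} + \frac{13 \left(14 + 28\right)}{4}\right) - 41401} - 30^{2} = \frac{1}{\left(50 + 42^{2} + \frac{13}{4} \cdot 42\right) - 41401} - 900 = \frac{1}{\left(50 + 1764 + \frac{273}{2}\right) - 41401} - 900 = \frac{1}{\frac{3901}{2} - 41401} - 900 = \frac{1}{- \frac{78901}{2}} - 900 = - \frac{2}{78901} - 900 = - \frac{71010902}{78901}$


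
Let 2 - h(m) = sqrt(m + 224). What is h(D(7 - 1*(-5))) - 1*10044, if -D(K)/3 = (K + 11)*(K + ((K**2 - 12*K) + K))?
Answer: -10042 - 2*I*sqrt(358) ≈ -10042.0 - 37.842*I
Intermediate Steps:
D(K) = -3*(11 + K)*(K**2 - 10*K) (D(K) = -3*(K + 11)*(K + ((K**2 - 12*K) + K)) = -3*(11 + K)*(K + (K**2 - 11*K)) = -3*(11 + K)*(K**2 - 10*K))
h(m) = 2 - sqrt(224 + m) (h(m) = 2 - sqrt(m + 224) = 2 - sqrt(224 + m))
h(D(7 - 1*(-5))) - 1*10044 = (2 - sqrt(224 + 3*(7 - 1*(-5))*(110 - (7 - 1*(-5)) - (7 - 1*(-5))**2))) - 1*10044 = (2 - sqrt(224 + 3*(7 + 5)*(110 - (7 + 5) - (7 + 5)**2))) - 10044 = (2 - sqrt(224 + 3*12*(110 - 1*12 - 1*12**2))) - 10044 = (2 - sqrt(224 + 3*12*(110 - 12 - 1*144))) - 10044 = (2 - sqrt(224 + 3*12*(110 - 12 - 144))) - 10044 = (2 - sqrt(224 + 3*12*(-46))) - 10044 = (2 - sqrt(224 - 1656)) - 10044 = (2 - sqrt(-1432)) - 10044 = (2 - 2*I*sqrt(358)) - 10044 = -10042 - 2*I*sqrt(358)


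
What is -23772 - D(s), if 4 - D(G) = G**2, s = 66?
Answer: -19420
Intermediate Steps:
D(G) = 4 - G**2
-23772 - D(s) = -23772 - (4 - 1*66**2) = -23772 - (4 - 1*4356) = -23772 - (4 - 4356) = -23772 - 1*(-4352) = -23772 + 4352 = -19420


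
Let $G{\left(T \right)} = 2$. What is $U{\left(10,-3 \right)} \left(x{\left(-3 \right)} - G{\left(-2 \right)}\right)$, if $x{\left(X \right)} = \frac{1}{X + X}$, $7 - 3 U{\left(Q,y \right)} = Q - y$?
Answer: $\frac{13}{3} \approx 4.3333$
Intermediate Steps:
$U{\left(Q,y \right)} = \frac{7}{3} - \frac{Q}{3} + \frac{y}{3}$ ($U{\left(Q,y \right)} = \frac{7}{3} - \frac{Q - y}{3} = \frac{7}{3} - \left(- \frac{y}{3} + \frac{Q}{3}\right) = \frac{7}{3} - \frac{Q}{3} + \frac{y}{3}$)
$x{\left(X \right)} = \frac{1}{2 X}$
$U{\left(10,-3 \right)} \left(x{\left(-3 \right)} - G{\left(-2 \right)}\right) = \left(\frac{7}{3} - \frac{10}{3} + \frac{1}{3} \left(-3\right)\right) \left(\frac{1}{2 \left(-3\right)} - 2\right) = \left(\frac{7}{3} - \frac{10}{3} - 1\right) \left(\frac{1}{2} \left(- \frac{1}{3}\right) - 2\right) = - 2 \left(- \frac{1}{6} - 2\right) = \left(-2\right) \left(- \frac{13}{6}\right) = \frac{13}{3}$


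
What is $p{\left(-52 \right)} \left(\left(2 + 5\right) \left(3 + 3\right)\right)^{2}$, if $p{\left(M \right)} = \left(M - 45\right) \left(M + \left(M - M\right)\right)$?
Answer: $8897616$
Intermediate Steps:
$p{\left(M \right)} = M \left(-45 + M\right)$ ($p{\left(M \right)} = \left(-45 + M\right) \left(M + 0\right) = \left(-45 + M\right) M = M \left(-45 + M\right)$)
$p{\left(-52 \right)} \left(\left(2 + 5\right) \left(3 + 3\right)\right)^{2} = - 52 \left(-45 - 52\right) \left(\left(2 + 5\right) \left(3 + 3\right)\right)^{2} = \left(-52\right) \left(-97\right) \left(7 \cdot 6\right)^{2} = 5044 \cdot 42^{2} = 5044 \cdot 1764 = 8897616$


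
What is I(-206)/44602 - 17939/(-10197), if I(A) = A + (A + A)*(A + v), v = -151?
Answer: 1148915122/227403297 ≈ 5.0523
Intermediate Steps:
I(A) = A + 2*A*(-151 + A) (I(A) = A + (A + A)*(A - 151) = A + (2*A)*(-151 + A) = A + 2*A*(-151 + A))
I(-206)/44602 - 17939/(-10197) = -206*(-301 + 2*(-206))/44602 - 17939/(-10197) = -206*(-301 - 412)*(1/44602) - 17939*(-1/10197) = -206*(-713)*(1/44602) + 17939/10197 = 146878*(1/44602) + 17939/10197 = 73439/22301 + 17939/10197 = 1148915122/227403297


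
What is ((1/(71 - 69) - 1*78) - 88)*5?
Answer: -1655/2 ≈ -827.50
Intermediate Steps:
((1/(71 - 69) - 1*78) - 88)*5 = ((1/2 - 78) - 88)*5 = ((½ - 78) - 88)*5 = (-155/2 - 88)*5 = -331/2*5 = -1655/2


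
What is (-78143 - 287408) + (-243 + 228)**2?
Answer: -365326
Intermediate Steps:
(-78143 - 287408) + (-243 + 228)**2 = -365551 + (-15)**2 = -365551 + 225 = -365326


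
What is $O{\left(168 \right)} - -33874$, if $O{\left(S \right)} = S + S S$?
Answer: $62266$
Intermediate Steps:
$O{\left(S \right)} = S + S^{2}$
$O{\left(168 \right)} - -33874 = 168 \left(1 + 168\right) - -33874 = 168 \cdot 169 + 33874 = 28392 + 33874 = 62266$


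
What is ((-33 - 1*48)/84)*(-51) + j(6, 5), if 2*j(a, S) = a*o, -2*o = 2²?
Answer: 1209/28 ≈ 43.179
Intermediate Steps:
o = -2 (o = -½*2² = -½*4 = -2)
j(a, S) = -a (j(a, S) = (a*(-2))/2 = (-2*a)/2 = -a)
((-33 - 1*48)/84)*(-51) + j(6, 5) = ((-33 - 1*48)/84)*(-51) - 1*6 = ((-33 - 48)*(1/84))*(-51) - 6 = -81*1/84*(-51) - 6 = -27/28*(-51) - 6 = 1377/28 - 6 = 1209/28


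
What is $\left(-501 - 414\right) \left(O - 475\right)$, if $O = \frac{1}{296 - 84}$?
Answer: $\frac{92139585}{212} \approx 4.3462 \cdot 10^{5}$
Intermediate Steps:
$O = \frac{1}{212} \approx 0.004717$
$\left(-501 - 414\right) \left(O - 475\right) = \left(-501 - 414\right) \left(\frac{1}{212} - 475\right) = \left(-915\right) \left(- \frac{100699}{212}\right) = \frac{92139585}{212}$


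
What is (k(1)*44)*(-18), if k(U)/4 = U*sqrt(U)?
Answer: -3168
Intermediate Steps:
k(U) = 4*U**(3/2) (k(U) = 4*(U*sqrt(U)) = 4*U**(3/2))
(k(1)*44)*(-18) = ((4*1**(3/2))*44)*(-18) = ((4*1)*44)*(-18) = (4*44)*(-18) = 176*(-18) = -3168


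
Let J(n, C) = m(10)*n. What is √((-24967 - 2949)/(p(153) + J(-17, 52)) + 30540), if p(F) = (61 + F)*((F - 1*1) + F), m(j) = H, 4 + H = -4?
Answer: √32661652354386/32703 ≈ 174.76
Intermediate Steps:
H = -8 (H = -4 - 4 = -8)
m(j) = -8
p(F) = (-1 + 2*F)*(61 + F) (p(F) = (61 + F)*((F - 1) + F) = (61 + F)*((-1 + F) + F) = (61 + F)*(-1 + 2*F) = (-1 + 2*F)*(61 + F))
J(n, C) = -8*n
√((-24967 - 2949)/(p(153) + J(-17, 52)) + 30540) = √((-24967 - 2949)/((-61 + 2*153² + 121*153) - 8*(-17)) + 30540) = √(-27916/((-61 + 2*23409 + 18513) + 136) + 30540) = √(-27916/((-61 + 46818 + 18513) + 136) + 30540) = √(-27916/(65270 + 136) + 30540) = √(-27916/65406 + 30540) = √(-27916*1/65406 + 30540) = √(-13958/32703 + 30540) = √(998735662/32703) = √32661652354386/32703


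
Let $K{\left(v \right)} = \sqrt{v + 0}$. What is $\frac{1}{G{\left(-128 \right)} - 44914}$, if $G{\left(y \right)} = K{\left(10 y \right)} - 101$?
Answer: $- \frac{9003}{405270301} - \frac{16 i \sqrt{5}}{2026351505} \approx -2.2215 \cdot 10^{-5} - 1.7656 \cdot 10^{-8} i$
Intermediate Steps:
$K{\left(v \right)} = \sqrt{v}$
$G{\left(y \right)} = -101 + \sqrt{10} \sqrt{y}$ ($G{\left(y \right)} = \sqrt{10 y} - 101 = \sqrt{10} \sqrt{y} - 101 = -101 + \sqrt{10} \sqrt{y}$)
$\frac{1}{G{\left(-128 \right)} - 44914} = \frac{1}{\left(-101 + \sqrt{10} \sqrt{-128}\right) - 44914} = \frac{1}{\left(-101 + \sqrt{10} \cdot 8 i \sqrt{2}\right) - 44914} = \frac{1}{\left(-101 + 16 i \sqrt{5}\right) - 44914} = \frac{1}{-45015 + 16 i \sqrt{5}}$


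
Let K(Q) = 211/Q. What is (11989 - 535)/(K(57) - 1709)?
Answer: -326439/48601 ≈ -6.7167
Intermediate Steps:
(11989 - 535)/(K(57) - 1709) = (11989 - 535)/(211/57 - 1709) = 11454/(211*(1/57) - 1709) = 11454/(211/57 - 1709) = 11454/(-97202/57) = 11454*(-57/97202) = -326439/48601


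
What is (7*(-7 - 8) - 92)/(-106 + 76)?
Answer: 197/30 ≈ 6.5667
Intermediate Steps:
(7*(-7 - 8) - 92)/(-106 + 76) = (7*(-15) - 92)/(-30) = (-105 - 92)*(-1/30) = -197*(-1/30) = 197/30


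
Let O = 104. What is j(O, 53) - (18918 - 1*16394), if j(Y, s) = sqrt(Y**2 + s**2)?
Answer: -2524 + 5*sqrt(545) ≈ -2407.3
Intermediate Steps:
j(O, 53) - (18918 - 1*16394) = sqrt(104**2 + 53**2) - (18918 - 1*16394) = sqrt(10816 + 2809) - (18918 - 16394) = sqrt(13625) - 1*2524 = 5*sqrt(545) - 2524 = -2524 + 5*sqrt(545)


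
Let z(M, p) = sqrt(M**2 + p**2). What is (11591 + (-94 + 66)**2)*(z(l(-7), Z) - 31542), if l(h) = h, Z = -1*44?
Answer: -390332250 + 12375*sqrt(1985) ≈ -3.8978e+8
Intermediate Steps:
Z = -44
(11591 + (-94 + 66)**2)*(z(l(-7), Z) - 31542) = (11591 + (-94 + 66)**2)*(sqrt((-7)**2 + (-44)**2) - 31542) = (11591 + (-28)**2)*(sqrt(49 + 1936) - 31542) = (11591 + 784)*(sqrt(1985) - 31542) = 12375*(-31542 + sqrt(1985)) = -390332250 + 12375*sqrt(1985)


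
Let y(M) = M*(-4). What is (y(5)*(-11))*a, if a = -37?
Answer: -8140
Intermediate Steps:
y(M) = -4*M
(y(5)*(-11))*a = (-4*5*(-11))*(-37) = -20*(-11)*(-37) = 220*(-37) = -8140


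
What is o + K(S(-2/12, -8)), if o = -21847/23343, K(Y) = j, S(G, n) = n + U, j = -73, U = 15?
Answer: -1725886/23343 ≈ -73.936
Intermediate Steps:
S(G, n) = 15 + n (S(G, n) = n + 15 = 15 + n)
K(Y) = -73
o = -21847/23343 (o = -21847*1/23343 = -21847/23343 ≈ -0.93591)
o + K(S(-2/12, -8)) = -21847/23343 - 73 = -1725886/23343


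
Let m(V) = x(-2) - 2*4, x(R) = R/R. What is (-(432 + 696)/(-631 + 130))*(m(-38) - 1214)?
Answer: -459096/167 ≈ -2749.1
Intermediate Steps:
x(R) = 1
m(V) = -7 (m(V) = 1 - 2*4 = 1 - 8 = -7)
(-(432 + 696)/(-631 + 130))*(m(-38) - 1214) = (-(432 + 696)/(-631 + 130))*(-7 - 1214) = -1128/(-501)*(-1221) = -1128*(-1)/501*(-1221) = -1*(-376/167)*(-1221) = (376/167)*(-1221) = -459096/167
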